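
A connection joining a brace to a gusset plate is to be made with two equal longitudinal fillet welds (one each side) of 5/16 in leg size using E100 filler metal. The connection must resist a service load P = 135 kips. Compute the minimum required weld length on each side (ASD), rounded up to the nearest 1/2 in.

L = 10.5 in on each side

E100XX → F_EXX = 100 ksi.
Throat t_e = 0.707 × 0.3125 = 0.2209 in.
r_n/Ω = (0.6 × 100 × 0.2209) / 2.0 = 6.628 kip/in.
L_req = P / (r_n/Ω) = 135 / 6.628 = 20.37 in total.
Per side: 20.37 / 2 = 10.18 in.
Round up → use L = 10.5 in on each side.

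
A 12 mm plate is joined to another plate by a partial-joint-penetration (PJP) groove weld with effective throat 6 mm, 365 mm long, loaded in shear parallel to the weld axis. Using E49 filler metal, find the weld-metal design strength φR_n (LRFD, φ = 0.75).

φR_n ≈ 483 kN

E49XX → F_EXX = 490 MPa.
Effective throat (given) t_e = 6 mm.
A_we = 6 × 365 = 2190 mm².
F_nw = 0.6 F_EXX = 294 MPa.
φR_n = 0.75 × 294 × 2190 × 10⁻³ = 482.9 kN.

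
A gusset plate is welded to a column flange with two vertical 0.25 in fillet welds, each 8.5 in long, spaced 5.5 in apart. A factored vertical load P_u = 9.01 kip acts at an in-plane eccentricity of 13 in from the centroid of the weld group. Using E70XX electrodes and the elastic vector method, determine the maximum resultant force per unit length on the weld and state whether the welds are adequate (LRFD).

E70XX → F_EXX = 70 ksi.
Total weld length L_w = 17 in. Treat welds as unit-width lines.
Polar moment about centroid: J = 2[d³/12 + d(b/2)²] = 2[8.5³/12 + 8.5×2.75²] = 230.9 in³.
Direct shear f_v = P/L_w = 9.01 / 17 = 0.53 kip/in (vertical).
Torsion M = P·e = 9.01 × 13 = 117.13 kip·in.
Critical point at (x, y) = (2.75, 4.25) from centroid. f_tx = M·y/J = 2.156 kip/in; f_ty = M·x/J = 1.395 kip/in.
Resultant f_max = √[f_tx² + (f_v + f_ty)²] = √[2.156² + (0.53 + 1.395)²] = 2.89 kip/in.
Capacity per unit length: φr_n = 0.75 × 0.6 × 70 × (0.707 × 0.25) = 5.568 kip/in.
2.89 ≤ 5.568 → adequate.

f_max ≈ 2.89 kip/in; adequate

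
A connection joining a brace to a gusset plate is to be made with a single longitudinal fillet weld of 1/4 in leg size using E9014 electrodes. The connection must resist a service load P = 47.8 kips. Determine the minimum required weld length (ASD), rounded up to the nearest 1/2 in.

L = 10.5 in

E90XX → F_EXX = 90 ksi.
Throat t_e = 0.707 × 0.25 = 0.1767 in.
r_n/Ω = (0.6 × 90 × 0.1767) / 2.0 = 4.772 kip/in.
L_req = P / (r_n/Ω) = 47.8 / 4.772 = 10.02 in total.
Round up → use L = 10.5 in.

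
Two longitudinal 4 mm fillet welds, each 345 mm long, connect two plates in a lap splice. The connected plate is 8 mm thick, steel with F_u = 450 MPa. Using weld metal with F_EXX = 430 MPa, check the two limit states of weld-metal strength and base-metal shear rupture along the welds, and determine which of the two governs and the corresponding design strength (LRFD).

t_e = 0.707 × 4 = 2.828 mm; L = 690 mm.
Weld metal: φR_n = 0.75 × 0.6 × 430 × 2.828 × 690 × 10⁻³ = 377.6 kN.
Base metal (shear rupture): φR_n = 0.75 × 0.6 × 450 × 8 × 690 × 10⁻³ = 1118 kN.
Governing: weld metal.

φR_n ≈ 378 kN (weld metal governs)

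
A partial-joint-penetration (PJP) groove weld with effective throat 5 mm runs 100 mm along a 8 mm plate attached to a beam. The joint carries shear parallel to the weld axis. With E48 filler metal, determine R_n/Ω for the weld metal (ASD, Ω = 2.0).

R_n/Ω ≈ 72 kN

E48XX → F_EXX = 480 MPa.
Effective throat (given) t_e = 5 mm.
A_we = 5 × 100 = 500 mm².
F_nw = 0.6 F_EXX = 288 MPa.
R_n/Ω = (288 × 500) / 2.0 × 10⁻³ = 72 kN.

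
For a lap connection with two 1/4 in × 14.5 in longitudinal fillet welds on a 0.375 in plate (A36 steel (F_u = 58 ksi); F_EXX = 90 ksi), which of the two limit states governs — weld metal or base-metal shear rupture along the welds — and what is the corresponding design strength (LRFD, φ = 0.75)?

φR_n ≈ 208 kips (weld metal governs)

t_e = 0.707 × 0.25 = 0.1767 in; L = 29 in.
Weld metal: φR_n = 0.75 × 0.6 × 90 × 0.1767 × 29 = 207.6 kips.
Base metal (shear rupture): φR_n = 0.75 × 0.6 × 58 × 0.375 × 29 = 283.8 kips.
Governing: weld metal.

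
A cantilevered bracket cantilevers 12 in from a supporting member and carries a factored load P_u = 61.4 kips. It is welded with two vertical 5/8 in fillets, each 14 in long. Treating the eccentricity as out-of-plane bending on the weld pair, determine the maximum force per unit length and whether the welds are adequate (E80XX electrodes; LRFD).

f_max ≈ 11.5 kip/in; adequate

E80XX → F_EXX = 80 ksi.
L_w = 2 × 14 = 28 in; section modulus (unit throat) S = 2 × L²/6 = 65.33 in².
Direct shear f_v = P/L_w = 61.4/28 = 2.193 kip/in.
Moment M = P × e = 61.4 × 12 = 736.8 kip·in; bending f_b = M/S = 11.28 kip/in.
f_max = √(f_v² + f_b²) = √(2.193² + 11.28²) = 11.49 kip/in.
φr_n = 0.75 × 0.6 × 80 × (0.707 × 0.625) = 15.91 kip/in → adequate.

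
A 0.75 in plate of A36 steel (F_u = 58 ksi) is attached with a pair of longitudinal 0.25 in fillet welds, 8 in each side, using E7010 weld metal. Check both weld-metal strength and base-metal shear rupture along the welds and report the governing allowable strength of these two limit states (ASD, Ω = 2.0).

E70XX → F_EXX = 70 ksi.
t_e = 0.707 × 0.25 = 0.1767 in; L = 16 in.
Weld metal: R_n/Ω = (1/2.0) × 0.6 × 70 × 0.1767 × 16 = 59.39 kips.
Base metal (shear rupture): R_n/Ω = (1/2.0) × 0.6 × 58 × 0.75 × 16 = 208.8 kips.
Governing: weld metal.

R_n/Ω ≈ 59.4 kips (weld metal governs)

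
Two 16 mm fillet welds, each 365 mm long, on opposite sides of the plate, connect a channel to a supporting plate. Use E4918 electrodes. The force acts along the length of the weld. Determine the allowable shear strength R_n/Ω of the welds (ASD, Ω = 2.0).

R_n/Ω ≈ 1210 kN

E49XX → F_EXX = 490 MPa.
Effective throat t_e = 0.707 × 16 = 11.31 mm.
Total length L = 730 mm; A_we = 11.31 × 730 = 8258 mm².
F_nw = 0.6 F_EXX = 0.6 × 490 = 294 MPa.
R_n = 294 × 8258 × 10⁻³ = 2428 kN; R_n/Ω = 2428/2.0 = 1214 kN.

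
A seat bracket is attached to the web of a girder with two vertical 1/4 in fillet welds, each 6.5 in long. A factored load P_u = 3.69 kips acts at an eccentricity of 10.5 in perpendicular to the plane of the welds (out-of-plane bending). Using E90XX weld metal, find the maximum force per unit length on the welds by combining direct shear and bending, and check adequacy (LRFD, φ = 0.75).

E90XX → F_EXX = 90 ksi.
L_w = 2 × 6.5 = 13 in; section modulus (unit throat) S = 2 × L²/6 = 14.08 in².
Direct shear f_v = P/L_w = 3.69/13 = 0.2838 kip/in.
Moment M = P × e = 3.69 × 10.5 = 38.745 kip·in; bending f_b = M/S = 2.751 kip/in.
f_max = √(f_v² + f_b²) = √(0.2838² + 2.751²) = 2.766 kip/in.
φr_n = 0.75 × 0.6 × 90 × (0.707 × 0.25) = 7.158 kip/in → adequate.

f_max ≈ 2.77 kip/in; adequate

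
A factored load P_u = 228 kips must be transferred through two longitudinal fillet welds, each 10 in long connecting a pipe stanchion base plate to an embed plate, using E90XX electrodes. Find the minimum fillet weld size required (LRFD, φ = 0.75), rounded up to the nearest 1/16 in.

w = 7/16 in

E90XX → F_EXX = 90 ksi.
Total weld length L = 20 in.
Required throat t_e = P_u / (φ × 0.6 F_EXX × L) = 228 / (0.75 × 0.6 × 90 × 20) = 0.2815 in.
Required leg w = t_e / 0.707 = 0.3981 in → use 7/16 in.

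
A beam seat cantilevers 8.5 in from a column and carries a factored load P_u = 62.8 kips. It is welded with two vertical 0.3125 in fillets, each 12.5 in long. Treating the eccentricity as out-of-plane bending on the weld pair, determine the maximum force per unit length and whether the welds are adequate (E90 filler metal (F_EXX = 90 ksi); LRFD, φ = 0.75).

f_max ≈ 10.6 kip/in; NOT adequate

L_w = 2 × 12.5 = 25 in; section modulus (unit throat) S = 2 × L²/6 = 52.08 in².
Direct shear f_v = P/L_w = 62.8/25 = 2.512 kip/in.
Moment M = P × e = 62.8 × 8.5 = 533.8 kip·in; bending f_b = M/S = 10.25 kip/in.
f_max = √(f_v² + f_b²) = √(2.512² + 10.25²) = 10.55 kip/in.
φr_n = 0.75 × 0.6 × 90 × (0.707 × 0.3125) = 8.948 kip/in → NOT adequate.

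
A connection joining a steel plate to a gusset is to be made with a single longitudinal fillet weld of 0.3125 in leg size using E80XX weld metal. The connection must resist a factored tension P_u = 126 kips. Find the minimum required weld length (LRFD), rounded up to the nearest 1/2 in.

L = 16 in

E80XX → F_EXX = 80 ksi.
Throat t_e = 0.707 × 0.3125 = 0.2209 in.
φr_n = 0.75 × 0.6 × 80 × 0.2209 = 7.954 kips/in.
L_req = P_u / φr_n = 126 / 7.954 = 15.84 in total.
Round up → use L = 16 in.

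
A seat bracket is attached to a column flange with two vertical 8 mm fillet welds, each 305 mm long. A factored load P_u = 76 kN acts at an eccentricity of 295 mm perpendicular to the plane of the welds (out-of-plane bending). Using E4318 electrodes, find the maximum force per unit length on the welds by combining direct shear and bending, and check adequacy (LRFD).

f_max ≈ 734 N/mm; adequate

E43XX → F_EXX = 430 MPa.
L_w = 2 × 305 = 610 mm; section modulus (unit throat) S = 2 × L²/6 = 31010 mm².
Direct shear f_v = P/L_w = 76×10³/610 = 124.6 N/mm.
Moment M = P × e = 76×10³ × 295 = 22420000 N·mm; bending f_b = M/S = 723 N/mm.
f_max = √(f_v² + f_b²) = √(124.6² + 723²) = 733.7 N/mm.
φr_n = 0.75 × 0.6 × 430 × (0.707 × 8) = 1094 N/mm → adequate.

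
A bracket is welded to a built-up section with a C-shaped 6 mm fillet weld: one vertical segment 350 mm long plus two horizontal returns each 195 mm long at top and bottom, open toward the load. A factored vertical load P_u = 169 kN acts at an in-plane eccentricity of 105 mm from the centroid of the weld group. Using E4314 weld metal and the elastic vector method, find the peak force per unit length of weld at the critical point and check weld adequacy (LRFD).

E43XX → F_EXX = 430 MPa.
Total weld length L_w = 740 mm. Treat welds as unit-width lines.
Centroid: x̄ = 2×195×97.5 / 740 = 51.39 mm from the vertical weld.
Polar moment about centroid: J = I_x + I_y = [350³/12 + 2×195×175²] + [350×51.39² + 2(195³/12 + 195×46.11²)] = 18510000 mm³.
Direct shear f_v = P/L_w = 169×10³ / 740 = 228.4 N/mm (vertical).
Torsion M = P·e = 169×10³ × 105 = 17745000 N·mm.
Critical point at (x, y) = (143.6, 175) from centroid. f_tx = M·y/J = 167.8 N/mm; f_ty = M·x/J = 137.7 N/mm.
Resultant f_max = √[f_tx² + (f_v + f_ty)²] = √[167.8² + (228.4 + 137.7)²] = 402.7 N/mm.
Capacity per unit length: φr_n = 0.75 × 0.6 × 430 × (0.707 × 6) = 820.8 N/mm.
402.7 ≤ 820.8 → adequate.

f_max ≈ 403 N/mm; adequate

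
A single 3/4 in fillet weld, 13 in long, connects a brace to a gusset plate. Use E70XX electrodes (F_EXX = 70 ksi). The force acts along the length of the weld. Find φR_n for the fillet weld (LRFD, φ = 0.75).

Effective throat t_e = 0.707 × 0.75 = 0.5302 in.
Total length L = 13 in; A_we = 0.5302 × 13 = 6.893 in².
F_nw = 0.6 F_EXX = 0.6 × 70 = 42 ksi.
φR_n = 0.75 × 42 × 6.893 = 217.1 kips.

φR_n ≈ 217 kips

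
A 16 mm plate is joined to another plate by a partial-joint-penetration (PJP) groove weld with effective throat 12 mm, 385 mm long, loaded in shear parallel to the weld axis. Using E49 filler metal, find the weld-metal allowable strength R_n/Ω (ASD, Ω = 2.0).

R_n/Ω ≈ 679 kN

E49XX → F_EXX = 490 MPa.
Effective throat (given) t_e = 12 mm.
A_we = 12 × 385 = 4620 mm².
F_nw = 0.6 F_EXX = 294 MPa.
R_n/Ω = (294 × 4620) / 2.0 × 10⁻³ = 679.1 kN.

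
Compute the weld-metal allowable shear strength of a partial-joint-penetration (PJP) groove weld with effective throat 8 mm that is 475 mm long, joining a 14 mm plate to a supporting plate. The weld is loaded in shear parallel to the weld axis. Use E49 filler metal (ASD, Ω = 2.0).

R_n/Ω ≈ 559 kN

E49XX → F_EXX = 490 MPa.
Effective throat (given) t_e = 8 mm.
A_we = 8 × 475 = 3800 mm².
F_nw = 0.6 F_EXX = 294 MPa.
R_n/Ω = (294 × 3800) / 2.0 × 10⁻³ = 558.6 kN.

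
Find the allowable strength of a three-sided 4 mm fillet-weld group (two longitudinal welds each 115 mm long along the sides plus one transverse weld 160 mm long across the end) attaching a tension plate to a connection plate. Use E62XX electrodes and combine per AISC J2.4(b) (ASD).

E62XX → F_EXX = 620 MPa.
t_e = 0.707 × 4 = 2.828 mm.
R_nwl = 0.6 × 620 × 2.828 × 230 × 10⁻³ = 242 kN (longitudinal, 2 welds).
R_nwt = 0.6 × 620 × 2.828 × 160 × 10⁻³ = 168.3 kN (transverse, base value).
(i) R_nwl + R_nwt = 410.3 kN; (ii) 0.85 R_nwl + 1.5 R_nwt = 458.2 kN.
R_n = max = 458.2 kN [governs: (ii)]; R_n/Ω = 229.1 kN.

R_n/Ω ≈ 229 kN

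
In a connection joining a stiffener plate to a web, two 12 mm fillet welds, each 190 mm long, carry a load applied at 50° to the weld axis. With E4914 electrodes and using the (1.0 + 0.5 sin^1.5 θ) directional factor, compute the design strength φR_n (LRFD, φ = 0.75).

E49XX → F_EXX = 490 MPa.
t_e = 0.707 × 12 = 8.484 mm; A_we = 8.484 × 380 = 3224 mm².
Directional factor: 1.0 + 0.5 sin^1.5(50°) = 1.335.
F_nw = 0.6 × 490 × 1.335 = 392.6 MPa.
φR_n = 0.75 × 392.6 × 3224 × 10⁻³ = 949.2 kN.

φR_n ≈ 949 kN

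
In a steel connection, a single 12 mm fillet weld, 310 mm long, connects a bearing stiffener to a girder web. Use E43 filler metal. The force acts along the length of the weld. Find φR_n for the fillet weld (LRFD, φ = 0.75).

E43XX → F_EXX = 430 MPa.
Effective throat t_e = 0.707 × 12 = 8.484 mm.
Total length L = 310 mm; A_we = 8.484 × 310 = 2630 mm².
F_nw = 0.6 F_EXX = 0.6 × 430 = 258 MPa.
φR_n = 0.75 × 258 × 2630 × 10⁻³ = 508.9 kN.

φR_n ≈ 509 kN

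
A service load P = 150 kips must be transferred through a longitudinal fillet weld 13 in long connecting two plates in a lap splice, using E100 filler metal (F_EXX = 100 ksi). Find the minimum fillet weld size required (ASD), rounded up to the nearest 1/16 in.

Total weld length L = 13 in.
Required throat t_e = P × Ω / (0.6 F_EXX × L) = 150 × 2.0 / (0.6 × 100 × 13) = 0.3846 in.
Required leg w = t_e / 0.707 = 0.544 in → use 9/16 in.

w = 9/16 in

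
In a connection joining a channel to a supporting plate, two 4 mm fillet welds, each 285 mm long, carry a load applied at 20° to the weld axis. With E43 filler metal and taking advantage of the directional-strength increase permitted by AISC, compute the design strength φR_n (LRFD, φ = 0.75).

φR_n ≈ 343 kN

E43XX → F_EXX = 430 MPa.
t_e = 0.707 × 4 = 2.828 mm; A_we = 2.828 × 570 = 1612 mm².
Directional factor: 1.0 + 0.5 sin^1.5(20°) = 1.1.
F_nw = 0.6 × 430 × 1.1 = 283.8 MPa.
φR_n = 0.75 × 283.8 × 1612 × 10⁻³ = 343.1 kN.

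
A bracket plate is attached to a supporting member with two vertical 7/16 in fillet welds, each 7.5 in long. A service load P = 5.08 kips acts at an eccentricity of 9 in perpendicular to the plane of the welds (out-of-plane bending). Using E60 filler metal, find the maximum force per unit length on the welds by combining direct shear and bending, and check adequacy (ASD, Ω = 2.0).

f_max ≈ 2.46 kip/in; adequate

E60XX → F_EXX = 60 ksi.
L_w = 2 × 7.5 = 15 in; section modulus (unit throat) S = 2 × L²/6 = 18.75 in².
Direct shear f_v = P/L_w = 5.08/15 = 0.3387 kip/in.
Moment M = P × e = 5.08 × 9 = 45.72 kip·in; bending f_b = M/S = 2.438 kip/in.
f_max = √(f_v² + f_b²) = √(0.3387² + 2.438²) = 2.462 kip/in.
r_n/Ω = (1/2.0) × 0.6 × 60 × (0.707 × 0.4375) = 5.568 kip/in → adequate.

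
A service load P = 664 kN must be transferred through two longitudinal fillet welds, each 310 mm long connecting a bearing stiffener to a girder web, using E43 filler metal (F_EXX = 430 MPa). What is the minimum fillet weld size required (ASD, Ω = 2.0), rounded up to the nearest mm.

w = 12 mm

Total weld length L = 620 mm.
Required throat t_e = P × Ω / (0.6 F_EXX × L) = 664 × 2.0 / (0.6 × 430 × 620 × 10⁻³) = 8.302 mm.
Required leg w = t_e / 0.707 = 11.74 mm → use 12 mm.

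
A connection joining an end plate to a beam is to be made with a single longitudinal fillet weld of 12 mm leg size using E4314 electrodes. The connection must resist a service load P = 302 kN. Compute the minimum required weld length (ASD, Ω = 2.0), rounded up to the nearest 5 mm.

L = 280 mm

E43XX → F_EXX = 430 MPa.
Throat t_e = 0.707 × 12 = 8.484 mm.
r_n/Ω = (0.6 × 430 × 8.484) / 2.0 = 1094 N/mm = 1.094 kN/mm.
L_req = P / (r_n/Ω) = 302 / 1.094 = 275.9 mm total.
Round up → use L = 280 mm.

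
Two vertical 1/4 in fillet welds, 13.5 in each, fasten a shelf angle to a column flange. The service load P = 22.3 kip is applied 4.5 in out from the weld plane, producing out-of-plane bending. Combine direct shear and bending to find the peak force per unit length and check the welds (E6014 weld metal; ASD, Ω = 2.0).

E60XX → F_EXX = 60 ksi.
L_w = 2 × 13.5 = 27 in; section modulus (unit throat) S = 2 × L²/6 = 60.75 in².
Direct shear f_v = P/L_w = 22.3/27 = 0.8259 kip/in.
Moment M = P × e = 22.3 × 4.5 = 100.35 kip·in; bending f_b = M/S = 1.652 kip/in.
f_max = √(f_v² + f_b²) = √(0.8259² + 1.652²) = 1.847 kip/in.
r_n/Ω = (1/2.0) × 0.6 × 60 × (0.707 × 0.25) = 3.181 kip/in → adequate.

f_max ≈ 1.85 kip/in; adequate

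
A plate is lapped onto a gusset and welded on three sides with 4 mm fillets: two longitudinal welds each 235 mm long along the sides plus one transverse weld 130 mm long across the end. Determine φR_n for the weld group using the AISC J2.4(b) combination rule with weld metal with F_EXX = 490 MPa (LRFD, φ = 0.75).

φR_n ≈ 374 kN

t_e = 0.707 × 4 = 2.828 mm.
R_nwl = 0.6 × 490 × 2.828 × 470 × 10⁻³ = 390.8 kN (longitudinal, 2 welds).
R_nwt = 0.6 × 490 × 2.828 × 130 × 10⁻³ = 108.1 kN (transverse, base value).
(i) R_nwl + R_nwt = 498.9 kN; (ii) 0.85 R_nwl + 1.5 R_nwt = 494.3 kN.
R_n = max = 498.9 kN [governs: (i)]; φR_n = 374.1 kN.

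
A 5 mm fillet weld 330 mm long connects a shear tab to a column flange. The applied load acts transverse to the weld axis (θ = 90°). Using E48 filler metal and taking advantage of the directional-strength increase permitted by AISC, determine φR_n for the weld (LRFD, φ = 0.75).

E48XX → F_EXX = 480 MPa.
t_e = 0.707 × 5 = 3.535 mm; A_we = 3.535 × 330 = 1167 mm².
Directional factor: 1.0 + 0.5 sin^1.5(90°) = 1.5.
F_nw = 0.6 × 480 × 1.5 = 432 MPa.
φR_n = 0.75 × 432 × 1167 × 10⁻³ = 378 kN.

φR_n ≈ 378 kN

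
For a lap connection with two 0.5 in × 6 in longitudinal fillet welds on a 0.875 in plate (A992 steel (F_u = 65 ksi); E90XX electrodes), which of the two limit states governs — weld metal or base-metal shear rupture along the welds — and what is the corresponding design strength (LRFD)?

E90XX → F_EXX = 90 ksi.
t_e = 0.707 × 0.5 = 0.3535 in; L = 12 in.
Weld metal: φR_n = 0.75 × 0.6 × 90 × 0.3535 × 12 = 171.8 kip.
Base metal (shear rupture): φR_n = 0.75 × 0.6 × 65 × 0.875 × 12 = 307.1 kip.
Governing: weld metal.

φR_n ≈ 172 kip (weld metal governs)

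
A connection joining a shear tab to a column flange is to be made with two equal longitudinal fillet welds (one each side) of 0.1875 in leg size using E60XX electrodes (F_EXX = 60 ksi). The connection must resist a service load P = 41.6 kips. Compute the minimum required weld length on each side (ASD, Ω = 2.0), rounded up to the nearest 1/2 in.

Throat t_e = 0.707 × 0.1875 = 0.1326 in.
r_n/Ω = (0.6 × 60 × 0.1326) / 2.0 = 2.386 kip/in.
L_req = P / (r_n/Ω) = 41.6 / 2.386 = 17.43 in total.
Per side: 17.43 / 2 = 8.717 in.
Round up → use L = 9 in on each side.

L = 9 in on each side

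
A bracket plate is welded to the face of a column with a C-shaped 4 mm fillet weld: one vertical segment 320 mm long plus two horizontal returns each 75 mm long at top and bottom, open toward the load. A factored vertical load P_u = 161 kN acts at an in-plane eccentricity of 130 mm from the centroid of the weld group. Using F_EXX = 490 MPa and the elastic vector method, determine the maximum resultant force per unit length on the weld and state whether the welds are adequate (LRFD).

Total weld length L_w = 470 mm. Treat welds as unit-width lines.
Centroid: x̄ = 2×75×37.5 / 470 = 11.97 mm from the vertical weld.
Polar moment about centroid: J = I_x + I_y = [320³/12 + 2×75×160²] + [320×11.97² + 2(75³/12 + 75×25.53²)] = 6785000 mm³.
Direct shear f_v = P/L_w = 161×10³ / 470 = 342.6 N/mm (vertical).
Torsion M = P·e = 161×10³ × 130 = 20930000 N·mm.
Critical point at (x, y) = (63.03, 160) from centroid. f_tx = M·y/J = 493.6 N/mm; f_ty = M·x/J = 194.4 N/mm.
Resultant f_max = √[f_tx² + (f_v + f_ty)²] = √[493.6² + (342.6 + 194.4)²] = 729.4 N/mm.
Capacity per unit length: φr_n = 0.75 × 0.6 × 490 × (0.707 × 4) = 623.6 N/mm.
729.4 > 623.6 → NOT adequate.

f_max ≈ 729 N/mm; NOT adequate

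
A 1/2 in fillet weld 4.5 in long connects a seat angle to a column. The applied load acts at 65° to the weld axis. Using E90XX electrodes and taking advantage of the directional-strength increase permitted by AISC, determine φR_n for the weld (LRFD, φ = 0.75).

E90XX → F_EXX = 90 ksi.
t_e = 0.707 × 0.5 = 0.3535 in; A_we = 0.3535 × 4.5 = 1.591 in².
Directional factor: 1.0 + 0.5 sin^1.5(65°) = 1.431.
F_nw = 0.6 × 90 × 1.431 = 77.3 ksi.
φR_n = 0.75 × 77.3 × 1.591 = 92.22 kip.

φR_n ≈ 92.2 kip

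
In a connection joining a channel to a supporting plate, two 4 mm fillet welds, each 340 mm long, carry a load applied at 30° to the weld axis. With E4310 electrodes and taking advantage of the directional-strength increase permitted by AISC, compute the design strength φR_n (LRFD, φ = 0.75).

E43XX → F_EXX = 430 MPa.
t_e = 0.707 × 4 = 2.828 mm; A_we = 2.828 × 680 = 1923 mm².
Directional factor: 1.0 + 0.5 sin^1.5(30°) = 1.177.
F_nw = 0.6 × 430 × 1.177 = 303.6 MPa.
φR_n = 0.75 × 303.6 × 1923 × 10⁻³ = 437.9 kN.

φR_n ≈ 438 kN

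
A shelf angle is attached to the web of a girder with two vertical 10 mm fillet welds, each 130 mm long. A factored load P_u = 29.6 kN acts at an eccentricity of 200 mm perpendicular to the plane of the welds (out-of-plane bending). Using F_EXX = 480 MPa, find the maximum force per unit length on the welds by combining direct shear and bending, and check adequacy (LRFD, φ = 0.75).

f_max ≈ 1060 N/mm; adequate

L_w = 2 × 130 = 260 mm; section modulus (unit throat) S = 2 × L²/6 = 5633 mm².
Direct shear f_v = P/L_w = 29.6×10³/260 = 113.8 N/mm.
Moment M = P × e = 29.6×10³ × 200 = 5920000 N·mm; bending f_b = M/S = 1051 N/mm.
f_max = √(f_v² + f_b²) = √(113.8² + 1051²) = 1057 N/mm.
φr_n = 0.75 × 0.6 × 480 × (0.707 × 10) = 1527 N/mm → adequate.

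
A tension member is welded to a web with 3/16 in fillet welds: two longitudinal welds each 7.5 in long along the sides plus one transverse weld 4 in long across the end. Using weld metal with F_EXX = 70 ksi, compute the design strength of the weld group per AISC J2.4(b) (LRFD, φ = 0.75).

φR_n ≈ 79.3 kips

t_e = 0.707 × 0.1875 = 0.1326 in.
R_nwl = 0.6 × 70 × 0.1326 × 15 = 83.51 kips (longitudinal, 2 welds).
R_nwt = 0.6 × 70 × 0.1326 × 4 = 22.27 kips (transverse, base value).
(i) R_nwl + R_nwt = 105.8 kips; (ii) 0.85 R_nwl + 1.5 R_nwt = 104.4 kips.
R_n = max = 105.8 kips [governs: (i)]; φR_n = 79.34 kips.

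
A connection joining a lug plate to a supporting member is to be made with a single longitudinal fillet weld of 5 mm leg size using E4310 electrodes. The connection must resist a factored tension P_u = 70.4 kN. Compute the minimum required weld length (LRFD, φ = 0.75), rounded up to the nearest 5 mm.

E43XX → F_EXX = 430 MPa.
Throat t_e = 0.707 × 5 = 3.535 mm.
φr_n = 0.75 × 0.6 × 430 × 3.535 × 10⁻³ = 0.684 kN/mm.
L_req = P_u / φr_n = 70.4 / 0.684 = 102.9 mm total.
Round up → use L = 105 mm.

L = 105 mm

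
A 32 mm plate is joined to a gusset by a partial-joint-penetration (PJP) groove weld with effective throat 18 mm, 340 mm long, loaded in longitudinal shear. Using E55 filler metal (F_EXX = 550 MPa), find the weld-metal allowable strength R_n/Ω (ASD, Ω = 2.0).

Effective throat (given) t_e = 18 mm.
A_we = 18 × 340 = 6120 mm².
F_nw = 0.6 F_EXX = 330 MPa.
R_n/Ω = (330 × 6120) / 2.0 × 10⁻³ = 1010 kN.

R_n/Ω ≈ 1010 kN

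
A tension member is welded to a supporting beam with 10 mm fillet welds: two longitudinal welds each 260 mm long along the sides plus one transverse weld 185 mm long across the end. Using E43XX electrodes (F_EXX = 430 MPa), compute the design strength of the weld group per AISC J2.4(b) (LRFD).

φR_n ≈ 984 kN

t_e = 0.707 × 10 = 7.07 mm.
R_nwl = 0.6 × 430 × 7.07 × 520 × 10⁻³ = 948.5 kN (longitudinal, 2 welds).
R_nwt = 0.6 × 430 × 7.07 × 185 × 10⁻³ = 337.5 kN (transverse, base value).
(i) R_nwl + R_nwt = 1286 kN; (ii) 0.85 R_nwl + 1.5 R_nwt = 1312 kN.
R_n = max = 1312 kN [governs: (ii)]; φR_n = 984.3 kN.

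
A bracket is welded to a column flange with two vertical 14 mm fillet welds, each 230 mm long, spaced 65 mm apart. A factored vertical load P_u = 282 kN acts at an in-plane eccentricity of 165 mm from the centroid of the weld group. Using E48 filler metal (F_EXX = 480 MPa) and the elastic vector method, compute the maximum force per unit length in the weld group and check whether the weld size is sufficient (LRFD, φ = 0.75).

Total weld length L_w = 460 mm. Treat welds as unit-width lines.
Polar moment about centroid: J = 2[d³/12 + d(b/2)²] = 2[230³/12 + 230×32.5²] = 2514000 mm³.
Direct shear f_v = P/L_w = 282×10³ / 460 = 613 N/mm (vertical).
Torsion M = P·e = 282×10³ × 165 = 46530000 N·mm.
Critical point at (x, y) = (32.5, 115) from centroid. f_tx = M·y/J = 2129 N/mm; f_ty = M·x/J = 601.6 N/mm.
Resultant f_max = √[f_tx² + (f_v + f_ty)²] = √[2129² + (613 + 601.6)²] = 2451 N/mm.
Capacity per unit length: φr_n = 0.75 × 0.6 × 480 × (0.707 × 14) = 2138 N/mm.
2451 > 2138 → NOT adequate.

f_max ≈ 2450 N/mm; NOT adequate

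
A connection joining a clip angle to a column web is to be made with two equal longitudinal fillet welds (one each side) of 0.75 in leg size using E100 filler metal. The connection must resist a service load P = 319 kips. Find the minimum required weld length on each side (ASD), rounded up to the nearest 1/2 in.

L = 10.5 in on each side

E100XX → F_EXX = 100 ksi.
Throat t_e = 0.707 × 0.75 = 0.5302 in.
r_n/Ω = (0.6 × 100 × 0.5302) / 2.0 = 15.91 kip/in.
L_req = P / (r_n/Ω) = 319 / 15.91 = 20.05 in total.
Per side: 20.05 / 2 = 10.03 in.
Round up → use L = 10.5 in on each side.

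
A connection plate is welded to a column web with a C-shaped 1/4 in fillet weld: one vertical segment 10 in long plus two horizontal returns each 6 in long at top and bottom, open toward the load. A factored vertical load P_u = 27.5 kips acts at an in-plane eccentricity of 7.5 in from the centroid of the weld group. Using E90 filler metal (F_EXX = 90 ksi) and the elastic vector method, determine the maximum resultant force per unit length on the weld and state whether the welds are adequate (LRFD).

f_max ≈ 3.86 kip/in; adequate

Total weld length L_w = 22 in. Treat welds as unit-width lines.
Centroid: x̄ = 2×6×3 / 22 = 1.636 in from the vertical weld.
Polar moment about centroid: J = I_x + I_y = [10³/12 + 2×6×5²] + [10×1.636² + 2(6³/12 + 6×1.364²)] = 468.4 in³.
Direct shear f_v = P/L_w = 27.5 / 22 = 1.25 kip/in (vertical).
Torsion M = P·e = 27.5 × 7.5 = 206.25 kip·in.
Critical point at (x, y) = (4.364, 5) from centroid. f_tx = M·y/J = 2.202 kip/in; f_ty = M·x/J = 1.921 kip/in.
Resultant f_max = √[f_tx² + (f_v + f_ty)²] = √[2.202² + (1.25 + 1.921)²] = 3.861 kip/in.
Capacity per unit length: φr_n = 0.75 × 0.6 × 90 × (0.707 × 0.25) = 7.158 kip/in.
3.861 ≤ 7.158 → adequate.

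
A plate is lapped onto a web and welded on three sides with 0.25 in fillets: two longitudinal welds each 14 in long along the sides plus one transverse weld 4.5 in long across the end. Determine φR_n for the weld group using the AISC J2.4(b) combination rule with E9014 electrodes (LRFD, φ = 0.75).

φR_n ≈ 233 kips

E90XX → F_EXX = 90 ksi.
t_e = 0.707 × 0.25 = 0.1767 in.
R_nwl = 0.6 × 90 × 0.1767 × 28 = 267.2 kips (longitudinal, 2 welds).
R_nwt = 0.6 × 90 × 0.1767 × 4.5 = 42.95 kips (transverse, base value).
(i) R_nwl + R_nwt = 310.2 kips; (ii) 0.85 R_nwl + 1.5 R_nwt = 291.6 kips.
R_n = max = 310.2 kips [governs: (i)]; φR_n = 232.6 kips.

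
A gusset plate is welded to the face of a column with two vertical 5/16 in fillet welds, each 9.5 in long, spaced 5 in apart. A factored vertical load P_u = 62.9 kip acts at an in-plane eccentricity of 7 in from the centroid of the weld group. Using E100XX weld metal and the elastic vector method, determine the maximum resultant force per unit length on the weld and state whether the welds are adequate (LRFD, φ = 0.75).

E100XX → F_EXX = 100 ksi.
Total weld length L_w = 19 in. Treat welds as unit-width lines.
Polar moment about centroid: J = 2[d³/12 + d(b/2)²] = 2[9.5³/12 + 9.5×2.5²] = 261.6 in³.
Direct shear f_v = P/L_w = 62.9 / 19 = 3.311 kip/in (vertical).
Torsion M = P·e = 62.9 × 7 = 440.3 kip·in.
Critical point at (x, y) = (2.5, 4.75) from centroid. f_tx = M·y/J = 7.993 kip/in; f_ty = M·x/J = 4.207 kip/in.
Resultant f_max = √[f_tx² + (f_v + f_ty)²] = √[7.993² + (3.311 + 4.207)²] = 10.97 kip/in.
Capacity per unit length: φr_n = 0.75 × 0.6 × 100 × (0.707 × 0.3125) = 9.942 kip/in.
10.97 > 9.942 → NOT adequate.

f_max ≈ 11 kip/in; NOT adequate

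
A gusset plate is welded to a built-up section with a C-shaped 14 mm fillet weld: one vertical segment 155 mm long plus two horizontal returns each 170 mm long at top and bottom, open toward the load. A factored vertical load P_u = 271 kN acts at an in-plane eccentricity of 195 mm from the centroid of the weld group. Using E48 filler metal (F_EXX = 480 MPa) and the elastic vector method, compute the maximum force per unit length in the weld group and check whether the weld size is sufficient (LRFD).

f_max ≈ 2290 N/mm; NOT adequate

Total weld length L_w = 495 mm. Treat welds as unit-width lines.
Centroid: x̄ = 2×170×85 / 495 = 58.38 mm from the vertical weld.
Polar moment about centroid: J = I_x + I_y = [155³/12 + 2×170×77.5²] + [155×58.38² + 2(170³/12 + 170×26.62²)] = 3940000 mm³.
Direct shear f_v = P/L_w = 271×10³ / 495 = 547.5 N/mm (vertical).
Torsion M = P·e = 271×10³ × 195 = 52845000 N·mm.
Critical point at (x, y) = (111.6, 77.5) from centroid. f_tx = M·y/J = 1039 N/mm; f_ty = M·x/J = 1497 N/mm.
Resultant f_max = √[f_tx² + (f_v + f_ty)²] = √[1039² + (547.5 + 1497)²] = 2293 N/mm.
Capacity per unit length: φr_n = 0.75 × 0.6 × 480 × (0.707 × 14) = 2138 N/mm.
2293 > 2138 → NOT adequate.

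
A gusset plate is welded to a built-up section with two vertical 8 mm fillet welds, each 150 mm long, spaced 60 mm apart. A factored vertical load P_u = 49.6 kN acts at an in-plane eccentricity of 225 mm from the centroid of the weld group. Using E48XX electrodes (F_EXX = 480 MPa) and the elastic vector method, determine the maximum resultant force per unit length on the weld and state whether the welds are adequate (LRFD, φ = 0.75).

f_max ≈ 1150 N/mm; adequate

Total weld length L_w = 300 mm. Treat welds as unit-width lines.
Polar moment about centroid: J = 2[d³/12 + d(b/2)²] = 2[150³/12 + 150×30²] = 832500 mm³.
Direct shear f_v = P/L_w = 49.6×10³ / 300 = 165.3 N/mm (vertical).
Torsion M = P·e = 49.6×10³ × 225 = 11160000 N·mm.
Critical point at (x, y) = (30, 75) from centroid. f_tx = M·y/J = 1005 N/mm; f_ty = M·x/J = 402.2 N/mm.
Resultant f_max = √[f_tx² + (f_v + f_ty)²] = √[1005² + (165.3 + 402.2)²] = 1155 N/mm.
Capacity per unit length: φr_n = 0.75 × 0.6 × 480 × (0.707 × 8) = 1222 N/mm.
1155 ≤ 1222 → adequate.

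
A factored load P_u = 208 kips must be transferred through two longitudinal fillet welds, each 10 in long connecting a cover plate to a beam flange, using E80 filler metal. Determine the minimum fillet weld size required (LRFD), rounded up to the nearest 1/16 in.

E80XX → F_EXX = 80 ksi.
Total weld length L = 20 in.
Required throat t_e = P_u / (φ × 0.6 F_EXX × L) = 208 / (0.75 × 0.6 × 80 × 20) = 0.2889 in.
Required leg w = t_e / 0.707 = 0.4086 in → use 7/16 in.

w = 7/16 in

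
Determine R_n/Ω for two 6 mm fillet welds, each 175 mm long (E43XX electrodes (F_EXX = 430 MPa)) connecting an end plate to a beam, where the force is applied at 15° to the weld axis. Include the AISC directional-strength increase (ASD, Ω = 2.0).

R_n/Ω ≈ 204 kN

t_e = 0.707 × 6 = 4.242 mm; A_we = 4.242 × 350 = 1485 mm².
Directional factor: 1.0 + 0.5 sin^1.5(15°) = 1.066.
F_nw = 0.6 × 430 × 1.066 = 275 MPa.
R_n/Ω = (275 × 1485) / 2.0 × 10⁻³ = 204.1 kN.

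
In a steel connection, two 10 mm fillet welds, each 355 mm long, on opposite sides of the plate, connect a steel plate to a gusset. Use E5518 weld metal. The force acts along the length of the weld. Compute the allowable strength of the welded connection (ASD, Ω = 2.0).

E55XX → F_EXX = 550 MPa.
Effective throat t_e = 0.707 × 10 = 7.07 mm.
Total length L = 710 mm; A_we = 7.07 × 710 = 5020 mm².
F_nw = 0.6 F_EXX = 0.6 × 550 = 330 MPa.
R_n = 330 × 5020 × 10⁻³ = 1657 kN; R_n/Ω = 1657/2.0 = 828.3 kN.

R_n/Ω ≈ 828 kN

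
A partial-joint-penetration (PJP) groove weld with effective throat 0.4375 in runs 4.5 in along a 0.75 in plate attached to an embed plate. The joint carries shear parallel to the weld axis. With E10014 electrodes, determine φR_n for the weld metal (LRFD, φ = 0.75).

φR_n ≈ 88.6 kips

E100XX → F_EXX = 100 ksi.
Effective throat (given) t_e = 0.4375 in.
A_we = 0.4375 × 4.5 = 1.969 in².
F_nw = 0.6 F_EXX = 60 ksi.
φR_n = 0.75 × 60 × 1.969 = 88.59 kips.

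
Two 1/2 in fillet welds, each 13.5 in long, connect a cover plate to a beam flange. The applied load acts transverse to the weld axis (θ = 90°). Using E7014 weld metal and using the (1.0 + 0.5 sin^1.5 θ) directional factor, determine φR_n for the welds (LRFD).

φR_n ≈ 451 kip

E70XX → F_EXX = 70 ksi.
t_e = 0.707 × 0.5 = 0.3535 in; A_we = 0.3535 × 27 = 9.544 in².
Directional factor: 1.0 + 0.5 sin^1.5(90°) = 1.5.
F_nw = 0.6 × 70 × 1.5 = 63 ksi.
φR_n = 0.75 × 63 × 9.544 = 451 kip.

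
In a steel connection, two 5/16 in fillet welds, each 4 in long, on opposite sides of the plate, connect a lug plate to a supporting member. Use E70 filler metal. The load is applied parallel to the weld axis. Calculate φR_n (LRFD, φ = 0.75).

φR_n ≈ 55.7 kips

E70XX → F_EXX = 70 ksi.
Effective throat t_e = 0.707 × 0.3125 = 0.2209 in.
Total length L = 8 in; A_we = 0.2209 × 8 = 1.767 in².
F_nw = 0.6 F_EXX = 0.6 × 70 = 42 ksi.
φR_n = 0.75 × 42 × 1.767 = 55.68 kips.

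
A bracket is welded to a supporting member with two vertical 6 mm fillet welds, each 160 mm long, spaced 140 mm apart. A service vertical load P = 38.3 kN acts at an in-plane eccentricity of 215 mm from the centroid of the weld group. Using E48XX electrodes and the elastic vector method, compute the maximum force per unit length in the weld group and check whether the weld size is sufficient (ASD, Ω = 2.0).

E48XX → F_EXX = 480 MPa.
Total weld length L_w = 320 mm. Treat welds as unit-width lines.
Polar moment about centroid: J = 2[d³/12 + d(b/2)²] = 2[160³/12 + 160×70²] = 2251000 mm³.
Direct shear f_v = P/L_w = 38.3×10³ / 320 = 119.7 N/mm (vertical).
Torsion M = P·e = 38.3×10³ × 215 = 8234500 N·mm.
Critical point at (x, y) = (70, 80) from centroid. f_tx = M·y/J = 292.7 N/mm; f_ty = M·x/J = 256.1 N/mm.
Resultant f_max = √[f_tx² + (f_v + f_ty)²] = √[292.7² + (119.7 + 256.1)²] = 476.3 N/mm.
Capacity per unit length: r_n/Ω = (1/2.0) × 0.6 × 480 × (0.707 × 6) = 610.8 N/mm.
476.3 ≤ 610.8 → adequate.

f_max ≈ 476 N/mm; adequate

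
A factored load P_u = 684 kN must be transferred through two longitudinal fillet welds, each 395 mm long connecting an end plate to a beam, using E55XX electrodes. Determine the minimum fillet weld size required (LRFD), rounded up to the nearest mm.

E55XX → F_EXX = 550 MPa.
Total weld length L = 790 mm.
Required throat t_e = P_u / (φ × 0.6 F_EXX × L) = 684 / (0.75 × 0.6 × 550 × 790 × 10⁻³) = 3.498 mm.
Required leg w = t_e / 0.707 = 4.948 mm → use 5 mm.

w = 5 mm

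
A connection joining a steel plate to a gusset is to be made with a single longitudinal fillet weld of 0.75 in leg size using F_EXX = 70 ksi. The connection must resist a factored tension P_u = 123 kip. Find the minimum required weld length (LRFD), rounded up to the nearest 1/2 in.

Throat t_e = 0.707 × 0.75 = 0.5302 in.
φr_n = 0.75 × 0.6 × 70 × 0.5302 = 16.7 kip/in.
L_req = P_u / φr_n = 123 / 16.7 = 7.364 in total.
Round up → use L = 7.5 in.

L = 7.5 in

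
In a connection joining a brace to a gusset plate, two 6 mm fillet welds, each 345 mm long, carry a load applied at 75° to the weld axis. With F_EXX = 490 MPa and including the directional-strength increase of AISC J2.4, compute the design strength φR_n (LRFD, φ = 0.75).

φR_n ≈ 952 kN

t_e = 0.707 × 6 = 4.242 mm; A_we = 4.242 × 690 = 2927 mm².
Directional factor: 1.0 + 0.5 sin^1.5(75°) = 1.475.
F_nw = 0.6 × 490 × 1.475 = 433.6 MPa.
φR_n = 0.75 × 433.6 × 2927 × 10⁻³ = 951.7 kN.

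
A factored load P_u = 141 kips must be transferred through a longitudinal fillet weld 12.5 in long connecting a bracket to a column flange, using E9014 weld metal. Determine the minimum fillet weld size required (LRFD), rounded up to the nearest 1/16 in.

E90XX → F_EXX = 90 ksi.
Total weld length L = 12.5 in.
Required throat t_e = P_u / (φ × 0.6 F_EXX × L) = 141 / (0.75 × 0.6 × 90 × 12.5) = 0.2785 in.
Required leg w = t_e / 0.707 = 0.3939 in → use 7/16 in.

w = 7/16 in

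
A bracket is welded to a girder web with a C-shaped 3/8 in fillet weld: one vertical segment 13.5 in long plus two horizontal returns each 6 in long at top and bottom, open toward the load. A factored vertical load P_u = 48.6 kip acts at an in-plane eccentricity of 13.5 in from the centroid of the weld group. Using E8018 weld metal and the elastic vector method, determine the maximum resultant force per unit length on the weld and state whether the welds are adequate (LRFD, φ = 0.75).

E80XX → F_EXX = 80 ksi.
Total weld length L_w = 25.5 in. Treat welds as unit-width lines.
Centroid: x̄ = 2×6×3 / 25.5 = 1.412 in from the vertical weld.
Polar moment about centroid: J = I_x + I_y = [13.5³/12 + 2×6×6.75²] + [13.5×1.412² + 2(6³/12 + 6×1.588²)] = 845 in³.
Direct shear f_v = P/L_w = 48.6 / 25.5 = 1.906 kip/in (vertical).
Torsion M = P·e = 48.6 × 13.5 = 656.1 kip·in.
Critical point at (x, y) = (4.588, 6.75) from centroid. f_tx = M·y/J = 5.241 kip/in; f_ty = M·x/J = 3.563 kip/in.
Resultant f_max = √[f_tx² + (f_v + f_ty)²] = √[5.241² + (1.906 + 3.563)²] = 7.575 kip/in.
Capacity per unit length: φr_n = 0.75 × 0.6 × 80 × (0.707 × 0.375) = 9.544 kip/in.
7.575 ≤ 9.544 → adequate.

f_max ≈ 7.57 kip/in; adequate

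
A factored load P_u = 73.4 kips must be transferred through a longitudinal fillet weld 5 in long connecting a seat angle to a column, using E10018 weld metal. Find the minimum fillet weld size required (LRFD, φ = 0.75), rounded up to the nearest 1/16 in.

w = 1/2 in

E100XX → F_EXX = 100 ksi.
Total weld length L = 5 in.
Required throat t_e = P_u / (φ × 0.6 F_EXX × L) = 73.4 / (0.75 × 0.6 × 100 × 5) = 0.3262 in.
Required leg w = t_e / 0.707 = 0.4614 in → use 1/2 in.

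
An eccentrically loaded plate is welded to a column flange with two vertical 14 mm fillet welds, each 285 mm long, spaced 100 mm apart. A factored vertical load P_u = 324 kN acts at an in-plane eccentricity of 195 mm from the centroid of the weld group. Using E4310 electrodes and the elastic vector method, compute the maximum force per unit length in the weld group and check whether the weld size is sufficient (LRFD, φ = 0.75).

E43XX → F_EXX = 430 MPa.
Total weld length L_w = 570 mm. Treat welds as unit-width lines.
Polar moment about centroid: J = 2[d³/12 + d(b/2)²] = 2[285³/12 + 285×50²] = 5283000 mm³.
Direct shear f_v = P/L_w = 324×10³ / 570 = 568.4 N/mm (vertical).
Torsion M = P·e = 324×10³ × 195 = 63180000 N·mm.
Critical point at (x, y) = (50, 142.5) from centroid. f_tx = M·y/J = 1704 N/mm; f_ty = M·x/J = 597.9 N/mm.
Resultant f_max = √[f_tx² + (f_v + f_ty)²] = √[1704² + (568.4 + 597.9)²] = 2065 N/mm.
Capacity per unit length: φr_n = 0.75 × 0.6 × 430 × (0.707 × 14) = 1915 N/mm.
2065 > 1915 → NOT adequate.

f_max ≈ 2070 N/mm; NOT adequate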